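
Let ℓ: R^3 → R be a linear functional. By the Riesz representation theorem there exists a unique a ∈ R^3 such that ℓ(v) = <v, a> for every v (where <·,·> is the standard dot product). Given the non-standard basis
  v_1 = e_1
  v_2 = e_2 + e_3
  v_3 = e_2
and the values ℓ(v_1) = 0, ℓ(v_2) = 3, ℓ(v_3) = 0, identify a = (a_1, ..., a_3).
a = (0, 0, 3)

Write a = (a_1, ..., a_3) in the standard basis. For each basis vector v_i, ℓ(v_i) = <v_i, a> is a linear equation in the a_j's. Collect the n equations into a matrix system V a = ℓ, where row i of V is v_i (expressed in the standard basis). Since V is invertible (lower-triangular with 1s on the diagonal, up to permutation), solve by back-substitution:
  V =
[[1, 0, 0],
 [0, 1, 1],
 [0, 1, 0]]
  V a = (0, 3, 0)
Solving gives a = (0, 0, 3).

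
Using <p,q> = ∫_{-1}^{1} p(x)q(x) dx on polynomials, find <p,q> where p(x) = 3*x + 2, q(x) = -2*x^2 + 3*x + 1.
<p,q> = 22/3

Expand the product: p(x)·q(x) = -6*x^3 + 5*x^2 + 9*x + 2.
∫_{-1}^{1} of each monomial x^k gives [2/(k+1) if k even, 0 if k odd]. Integrating term-by-term (or equivalently evaluating the antiderivative F(x) = -3*x^4/2 + 5*x^3/3 + 9*x^2/2 + 2*x at the endpoints):
  F(1) − F(−1) = 20/3 − (-2/3) = 22/3.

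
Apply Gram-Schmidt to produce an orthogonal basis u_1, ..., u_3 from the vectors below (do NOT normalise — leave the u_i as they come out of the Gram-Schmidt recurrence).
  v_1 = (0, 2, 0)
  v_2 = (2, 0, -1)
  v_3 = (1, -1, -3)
Orthogonal basis:
  u_1 = (0, 2, 0)
  u_2 = (2, 0, -1)
  u_3 = (-1, 0, -2)

Apply the Gram-Schmidt recurrence
  u_1 = v_1
  u_i = v_i − Σ_{j<i} ((v_i · u_j) / (u_j · u_j)) · u_j.

Step by step this gives:
  u_1 = (0, 2, 0)
  u_2 = (2, 0, -1)
  u_3 = (-1, 0, -2)

Orthogonality check:
  u_2 · u_1 = 0 (should be 0)
  u_3 · u_1 = 0 (should be 0)
  u_3 · u_2 = 0 (should be 0)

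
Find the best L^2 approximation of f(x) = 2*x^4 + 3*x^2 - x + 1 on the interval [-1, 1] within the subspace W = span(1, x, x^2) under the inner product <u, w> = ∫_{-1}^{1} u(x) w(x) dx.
g(x) = 33*x^2/7 - x + 29/35

The best approximation g ∈ W is the orthogonal projection of f onto W. Writing g = a_0 + a_1 x + a_2 x^2, the coefficients solve the normal equations G · a = b where
  G_{ij} = <φ_i, φ_j> and b_i = <f, φ_i>, with φ_0 = 1, φ_1 = x, φ_2 = x^2.
G =
  [2, 0, 2/3]
  [0, 2/3, 0]
  [2/3, 0, 2/5],
b = (24/5, -2/3, 256/105).
Solving gives a_0 = 29/35, a_1 = -1, a_2 = 33/7, so
  g(x) = 33*x^2/7 - x + 29/35.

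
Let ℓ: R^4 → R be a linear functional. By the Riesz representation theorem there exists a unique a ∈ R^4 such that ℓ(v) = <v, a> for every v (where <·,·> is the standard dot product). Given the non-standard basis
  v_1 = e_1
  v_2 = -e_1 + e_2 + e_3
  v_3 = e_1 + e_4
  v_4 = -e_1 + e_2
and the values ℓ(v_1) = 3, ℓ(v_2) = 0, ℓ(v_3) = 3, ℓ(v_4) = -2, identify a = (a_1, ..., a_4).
a = (3, 1, 2, 0)

Write a = (a_1, ..., a_4) in the standard basis. For each basis vector v_i, ℓ(v_i) = <v_i, a> is a linear equation in the a_j's. Collect the n equations into a matrix system V a = ℓ, where row i of V is v_i (expressed in the standard basis). Since V is invertible (lower-triangular with 1s on the diagonal, up to permutation), solve by back-substitution:
  V =
[[1, 0, 0, 0],
 [-1, 1, 1, 0],
 [1, 0, 0, 1],
 [-1, 1, 0, 0]]
  V a = (3, 0, 3, -2)
Solving gives a = (3, 1, 2, 0).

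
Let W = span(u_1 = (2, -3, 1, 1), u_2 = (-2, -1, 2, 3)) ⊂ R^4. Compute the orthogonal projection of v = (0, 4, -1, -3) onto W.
proj_W(v) = (-67/127, 845/254, -275/127, -711/254)

Set up U = [u_1 | ... | u_2] ∈ R^(4×2). The projector onto W = col(U) is P = U (U^T U)^(-1) U^T.
Compute U^T U =
  [15, 4]
  [4, 18],
and U^T v = (-16, -15).
Solve U^T U · c = U^T v for the coefficients: c = (-114/127, -161/254). The projection is proj_W(v) = U c.
Check: (v - proj_W(v)) · u_1 = 0  (should be 0).
Check: (v - proj_W(v)) · u_2 = 0  (should be 0).
Result: proj_W(v) = (-67/127, 845/254, -275/127, -711/254).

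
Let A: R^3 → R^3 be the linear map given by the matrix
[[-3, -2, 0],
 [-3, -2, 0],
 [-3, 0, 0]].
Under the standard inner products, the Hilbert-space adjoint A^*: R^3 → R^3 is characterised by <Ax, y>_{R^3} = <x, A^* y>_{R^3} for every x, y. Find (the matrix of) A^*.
A^* = A^T =
[[-3, -3, -3],
 [-2, -2, 0],
 [0, 0, 0]]

For real matrices with standard dot products, the defining identity <Ax, y> = <x, A^* y> gives (Ax)^T y = x^T (A^*) y, i.e. x^T A^T y = x^T (A^*) y. Since this holds for all x, y, we must have A^* = A^T. Therefore
A^* =
[[-3, -3, -3],
 [-2, -2, 0],
 [0, 0, 0]].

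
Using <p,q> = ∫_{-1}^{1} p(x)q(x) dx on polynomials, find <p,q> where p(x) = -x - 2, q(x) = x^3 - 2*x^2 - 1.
<p,q> = 94/15

Expand the product: p(x)·q(x) = -x^4 + 4*x^2 + x + 2.
∫_{-1}^{1} of each monomial x^k gives [2/(k+1) if k even, 0 if k odd]. Integrating term-by-term (or equivalently evaluating the antiderivative F(x) = -x^5/5 + 4*x^3/3 + x^2/2 + 2*x at the endpoints):
  F(1) − F(−1) = 109/30 − (-79/30) = 94/15.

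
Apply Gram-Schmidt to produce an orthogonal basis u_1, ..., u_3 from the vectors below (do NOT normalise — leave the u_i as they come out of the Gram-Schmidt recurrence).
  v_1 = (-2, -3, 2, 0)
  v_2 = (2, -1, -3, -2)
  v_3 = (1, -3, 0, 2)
Orthogonal basis:
  u_1 = (-2, -3, 2, 0)
  u_2 = (20/17, -38/17, -37/17, -2)
  u_3 = (391/257, -306/257, -68/257, 646/257)

Apply the Gram-Schmidt recurrence
  u_1 = v_1
  u_i = v_i − Σ_{j<i} ((v_i · u_j) / (u_j · u_j)) · u_j.

Step by step this gives:
  u_1 = (-2, -3, 2, 0)
  u_2 = (20/17, -38/17, -37/17, -2)
  u_3 = (391/257, -306/257, -68/257, 646/257)

Orthogonality check:
  u_2 · u_1 = 0 (should be 0)
  u_3 · u_1 = 0 (should be 0)
  u_3 · u_2 = 0 (should be 0)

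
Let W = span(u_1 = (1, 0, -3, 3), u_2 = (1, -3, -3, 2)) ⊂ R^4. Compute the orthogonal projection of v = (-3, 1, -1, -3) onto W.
proj_W(v) = (-90/181, 81/181, 270/181, -243/181)

Set up U = [u_1 | ... | u_2] ∈ R^(4×2). The projector onto W = col(U) is P = U (U^T U)^(-1) U^T.
Compute U^T U =
  [19, 16]
  [16, 23],
and U^T v = (-9, -9).
Solve U^T U · c = U^T v for the coefficients: c = (-63/181, -27/181). The projection is proj_W(v) = U c.
Check: (v - proj_W(v)) · u_1 = 0  (should be 0).
Check: (v - proj_W(v)) · u_2 = 0  (should be 0).
Result: proj_W(v) = (-90/181, 81/181, 270/181, -243/181).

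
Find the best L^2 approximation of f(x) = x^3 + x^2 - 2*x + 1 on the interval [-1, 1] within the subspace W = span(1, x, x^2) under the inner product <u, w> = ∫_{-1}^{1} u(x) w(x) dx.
g(x) = x^2 - 7*x/5 + 1

The best approximation g ∈ W is the orthogonal projection of f onto W. Writing g = a_0 + a_1 x + a_2 x^2, the coefficients solve the normal equations G · a = b where
  G_{ij} = <φ_i, φ_j> and b_i = <f, φ_i>, with φ_0 = 1, φ_1 = x, φ_2 = x^2.
G =
  [2, 0, 2/3]
  [0, 2/3, 0]
  [2/3, 0, 2/5],
b = (8/3, -14/15, 16/15).
Solving gives a_0 = 1, a_1 = -7/5, a_2 = 1, so
  g(x) = x^2 - 7*x/5 + 1.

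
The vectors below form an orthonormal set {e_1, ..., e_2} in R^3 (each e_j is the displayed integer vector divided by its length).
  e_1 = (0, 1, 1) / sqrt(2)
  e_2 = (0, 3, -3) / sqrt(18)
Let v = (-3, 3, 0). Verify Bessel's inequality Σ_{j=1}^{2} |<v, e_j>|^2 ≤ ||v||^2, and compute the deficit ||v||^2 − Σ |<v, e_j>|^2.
Σ |<v, e_j>|^2 = 9; ||v||^2 = 18; deficit = 9

Write each e_j = u_j / sqrt(<u_j, u_j>) where u_j is the displayed integer vector. Then <v, e_j> = <v, u_j> / sqrt(<u_j, u_j>), so |<v, e_j>|^2 = <v, u_j>^2 / <u_j, u_j>.
Coefficients: <v, e_1> = 3/sqrt(2), <v, e_2> = 9/sqrt(18).
Square and sum: Σ |<v, e_j>|^2 = 9.
Compute ||v||^2 = v·v = 18.
Deficit = 18 − 9 = 9 ≥ 0, confirming Bessel's inequality. (The deficit equals ||v − Σ <v,e_j> e_j||^2, the squared distance from v to span{e_j}.)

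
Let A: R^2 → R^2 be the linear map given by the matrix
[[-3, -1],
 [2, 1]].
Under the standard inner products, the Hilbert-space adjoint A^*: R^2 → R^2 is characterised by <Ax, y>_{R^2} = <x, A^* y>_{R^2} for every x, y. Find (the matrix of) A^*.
A^* = A^T =
[[-3, 2],
 [-1, 1]]

For real matrices with standard dot products, the defining identity <Ax, y> = <x, A^* y> gives (Ax)^T y = x^T (A^*) y, i.e. x^T A^T y = x^T (A^*) y. Since this holds for all x, y, we must have A^* = A^T. Therefore
A^* =
[[-3, 2],
 [-1, 1]].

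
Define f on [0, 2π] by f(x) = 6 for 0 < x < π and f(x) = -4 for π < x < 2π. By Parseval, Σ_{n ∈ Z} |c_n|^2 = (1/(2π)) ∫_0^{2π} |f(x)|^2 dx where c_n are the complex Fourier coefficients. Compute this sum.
Σ |c_n|^2 = 26

Parseval equates the L^2 energy of f (normalised by 1/(2π)) with the ℓ^2 sum of its Fourier coefficients: (1/(2π)) ∫_0^{2π} |f|^2 = Σ |c_n|^2.
Compute the left side: (1/(2π)) [∫_0^π 6^2 dx + ∫_π^{2π} (-4)^2 dx] = (1/(2π)) · (36π + 16π) = (36 + 16)/2 = 26.
So Σ_{n ∈ Z} |c_n|^2 = 26.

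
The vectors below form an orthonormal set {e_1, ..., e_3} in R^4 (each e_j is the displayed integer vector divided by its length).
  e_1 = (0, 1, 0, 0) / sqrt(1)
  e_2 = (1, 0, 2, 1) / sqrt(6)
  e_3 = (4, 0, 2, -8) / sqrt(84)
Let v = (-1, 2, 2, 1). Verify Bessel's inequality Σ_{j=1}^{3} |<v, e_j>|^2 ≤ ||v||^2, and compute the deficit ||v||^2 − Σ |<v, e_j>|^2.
Σ |<v, e_j>|^2 = 52/7; ||v||^2 = 10; deficit = 18/7

Write each e_j = u_j / sqrt(<u_j, u_j>) where u_j is the displayed integer vector. Then <v, e_j> = <v, u_j> / sqrt(<u_j, u_j>), so |<v, e_j>|^2 = <v, u_j>^2 / <u_j, u_j>.
Coefficients: <v, e_1> = 2/sqrt(1), <v, e_2> = 4/sqrt(6), <v, e_3> = -8/sqrt(84).
Square and sum: Σ |<v, e_j>|^2 = 52/7.
Compute ||v||^2 = v·v = 10.
Deficit = 10 − 52/7 = 18/7 ≥ 0, confirming Bessel's inequality. (The deficit equals ||v − Σ <v,e_j> e_j||^2, the squared distance from v to span{e_j}.)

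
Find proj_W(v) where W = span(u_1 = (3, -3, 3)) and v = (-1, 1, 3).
proj_W(v) = (1/3, -1/3, 1/3)

Set up U = [u_1 | ... | u_1] ∈ R^(3×1). The projector onto W = col(U) is P = U (U^T U)^(-1) U^T.
Compute U^T U =
  [27],
and U^T v = (3).
Solve U^T U · c = U^T v for the coefficients: c = (1/9). The projection is proj_W(v) = U c.
Check: (v - proj_W(v)) · u_1 = 0  (should be 0).
Result: proj_W(v) = (1/3, -1/3, 1/3).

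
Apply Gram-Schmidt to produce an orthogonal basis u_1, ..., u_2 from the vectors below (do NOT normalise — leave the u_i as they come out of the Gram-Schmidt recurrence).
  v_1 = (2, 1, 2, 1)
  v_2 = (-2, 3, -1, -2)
Orthogonal basis:
  u_1 = (2, 1, 2, 1)
  u_2 = (-1, 7/2, 0, -3/2)

Apply the Gram-Schmidt recurrence
  u_1 = v_1
  u_i = v_i − Σ_{j<i} ((v_i · u_j) / (u_j · u_j)) · u_j.

Step by step this gives:
  u_1 = (2, 1, 2, 1)
  u_2 = (-1, 7/2, 0, -3/2)

Orthogonality check:
  u_2 · u_1 = 0 (should be 0)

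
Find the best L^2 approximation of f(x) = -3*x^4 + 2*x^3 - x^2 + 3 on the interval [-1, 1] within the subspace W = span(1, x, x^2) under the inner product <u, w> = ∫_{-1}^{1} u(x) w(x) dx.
g(x) = -25*x^2/7 + 6*x/5 + 114/35

The best approximation g ∈ W is the orthogonal projection of f onto W. Writing g = a_0 + a_1 x + a_2 x^2, the coefficients solve the normal equations G · a = b where
  G_{ij} = <φ_i, φ_j> and b_i = <f, φ_i>, with φ_0 = 1, φ_1 = x, φ_2 = x^2.
G =
  [2, 0, 2/3]
  [0, 2/3, 0]
  [2/3, 0, 2/5],
b = (62/15, 4/5, 26/35).
Solving gives a_0 = 114/35, a_1 = 6/5, a_2 = -25/7, so
  g(x) = -25*x^2/7 + 6*x/5 + 114/35.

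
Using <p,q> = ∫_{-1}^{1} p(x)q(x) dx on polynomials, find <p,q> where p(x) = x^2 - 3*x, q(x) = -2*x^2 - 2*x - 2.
<p,q> = 28/15

Expand the product: p(x)·q(x) = -2*x^4 + 4*x^3 + 4*x^2 + 6*x.
∫_{-1}^{1} of each monomial x^k gives [2/(k+1) if k even, 0 if k odd]. Integrating term-by-term (or equivalently evaluating the antiderivative F(x) = -2*x^5/5 + x^4 + 4*x^3/3 + 3*x^2 at the endpoints):
  F(1) − F(−1) = 74/15 − (46/15) = 28/15.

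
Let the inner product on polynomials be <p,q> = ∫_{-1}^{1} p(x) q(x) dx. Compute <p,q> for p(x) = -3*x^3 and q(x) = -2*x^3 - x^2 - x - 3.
<p,q> = 102/35

Expand the product: p(x)·q(x) = 6*x^6 + 3*x^5 + 3*x^4 + 9*x^3.
∫_{-1}^{1} of each monomial x^k gives [2/(k+1) if k even, 0 if k odd]. Integrating term-by-term (or equivalently evaluating the antiderivative F(x) = 6*x^7/7 + x^6/2 + 3*x^5/5 + 9*x^4/4 at the endpoints):
  F(1) − F(−1) = 589/140 − (181/140) = 102/35.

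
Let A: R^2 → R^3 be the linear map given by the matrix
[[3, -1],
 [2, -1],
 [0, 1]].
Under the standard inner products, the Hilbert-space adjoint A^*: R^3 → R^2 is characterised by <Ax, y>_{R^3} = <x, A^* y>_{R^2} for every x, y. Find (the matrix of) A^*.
A^* = A^T =
[[3, 2, 0],
 [-1, -1, 1]]

For real matrices with standard dot products, the defining identity <Ax, y> = <x, A^* y> gives (Ax)^T y = x^T (A^*) y, i.e. x^T A^T y = x^T (A^*) y. Since this holds for all x, y, we must have A^* = A^T. Therefore
A^* =
[[3, 2, 0],
 [-1, -1, 1]].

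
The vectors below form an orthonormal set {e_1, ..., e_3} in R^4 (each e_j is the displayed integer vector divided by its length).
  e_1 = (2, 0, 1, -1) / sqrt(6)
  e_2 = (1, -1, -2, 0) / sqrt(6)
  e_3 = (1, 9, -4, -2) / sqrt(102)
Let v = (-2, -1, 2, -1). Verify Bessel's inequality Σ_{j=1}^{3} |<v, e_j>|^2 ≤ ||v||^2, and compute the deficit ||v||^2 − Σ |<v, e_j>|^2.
Σ |<v, e_j>|^2 = 43/6; ||v||^2 = 10; deficit = 17/6

Write each e_j = u_j / sqrt(<u_j, u_j>) where u_j is the displayed integer vector. Then <v, e_j> = <v, u_j> / sqrt(<u_j, u_j>), so |<v, e_j>|^2 = <v, u_j>^2 / <u_j, u_j>.
Coefficients: <v, e_1> = -1/sqrt(6), <v, e_2> = -5/sqrt(6), <v, e_3> = -17/sqrt(102).
Square and sum: Σ |<v, e_j>|^2 = 43/6.
Compute ||v||^2 = v·v = 10.
Deficit = 10 − 43/6 = 17/6 ≥ 0, confirming Bessel's inequality. (The deficit equals ||v − Σ <v,e_j> e_j||^2, the squared distance from v to span{e_j}.)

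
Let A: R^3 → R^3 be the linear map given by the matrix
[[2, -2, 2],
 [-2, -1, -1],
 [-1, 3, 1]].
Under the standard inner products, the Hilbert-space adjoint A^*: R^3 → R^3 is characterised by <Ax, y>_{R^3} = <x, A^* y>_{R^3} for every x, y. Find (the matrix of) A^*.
A^* = A^T =
[[2, -2, -1],
 [-2, -1, 3],
 [2, -1, 1]]

For real matrices with standard dot products, the defining identity <Ax, y> = <x, A^* y> gives (Ax)^T y = x^T (A^*) y, i.e. x^T A^T y = x^T (A^*) y. Since this holds for all x, y, we must have A^* = A^T. Therefore
A^* =
[[2, -2, -1],
 [-2, -1, 3],
 [2, -1, 1]].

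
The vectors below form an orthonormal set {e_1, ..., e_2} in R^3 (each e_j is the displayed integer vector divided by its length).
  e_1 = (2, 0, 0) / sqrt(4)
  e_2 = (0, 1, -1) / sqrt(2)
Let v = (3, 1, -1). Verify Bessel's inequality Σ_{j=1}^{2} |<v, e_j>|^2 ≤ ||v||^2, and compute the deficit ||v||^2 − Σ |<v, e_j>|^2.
Σ |<v, e_j>|^2 = 11; ||v||^2 = 11; deficit = 0

Write each e_j = u_j / sqrt(<u_j, u_j>) where u_j is the displayed integer vector. Then <v, e_j> = <v, u_j> / sqrt(<u_j, u_j>), so |<v, e_j>|^2 = <v, u_j>^2 / <u_j, u_j>.
Coefficients: <v, e_1> = 6/sqrt(4), <v, e_2> = 2/sqrt(2).
Square and sum: Σ |<v, e_j>|^2 = 11.
Compute ||v||^2 = v·v = 11.
Deficit = 11 − 11 = 0 ≥ 0, confirming Bessel's inequality. (The deficit equals ||v − Σ <v,e_j> e_j||^2, the squared distance from v to span{e_j}.)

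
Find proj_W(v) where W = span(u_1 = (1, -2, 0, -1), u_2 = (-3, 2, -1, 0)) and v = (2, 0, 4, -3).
proj_W(v) = (15/7, -10/7, 5/7, 0)

Set up U = [u_1 | ... | u_2] ∈ R^(4×2). The projector onto W = col(U) is P = U (U^T U)^(-1) U^T.
Compute U^T U =
  [6, -7]
  [-7, 14],
and U^T v = (5, -10).
Solve U^T U · c = U^T v for the coefficients: c = (0, -5/7). The projection is proj_W(v) = U c.
Check: (v - proj_W(v)) · u_1 = 0  (should be 0).
Check: (v - proj_W(v)) · u_2 = 0  (should be 0).
Result: proj_W(v) = (15/7, -10/7, 5/7, 0).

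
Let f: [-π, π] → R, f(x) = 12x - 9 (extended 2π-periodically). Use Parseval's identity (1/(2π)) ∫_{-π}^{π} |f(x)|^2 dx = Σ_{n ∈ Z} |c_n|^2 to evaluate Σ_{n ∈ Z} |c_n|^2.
Σ |c_n|^2 = 48π^2 + 81

Expand and integrate term by term over [-π, π]:
  ∫ (12x)^2 dx = 144·(2π^3/3); ∫ 2·12·(-9)·x dx = 0 (odd integrand); ∫ (-9)^2 dx = 81·2π.
So (1/(2π)) ∫_{-π}^{π} (12x - 9)^2 dx = 144π^2/3 + 81 = 48π^2 + 81.
Parseval ⇒ Σ |c_n|^2 = 48π^2 + 81.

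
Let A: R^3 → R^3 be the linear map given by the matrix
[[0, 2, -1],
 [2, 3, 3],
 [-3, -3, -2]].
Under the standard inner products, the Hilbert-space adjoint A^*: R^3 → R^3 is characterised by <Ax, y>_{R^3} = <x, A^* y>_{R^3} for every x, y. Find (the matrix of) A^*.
A^* = A^T =
[[0, 2, -3],
 [2, 3, -3],
 [-1, 3, -2]]

For real matrices with standard dot products, the defining identity <Ax, y> = <x, A^* y> gives (Ax)^T y = x^T (A^*) y, i.e. x^T A^T y = x^T (A^*) y. Since this holds for all x, y, we must have A^* = A^T. Therefore
A^* =
[[0, 2, -3],
 [2, 3, -3],
 [-1, 3, -2]].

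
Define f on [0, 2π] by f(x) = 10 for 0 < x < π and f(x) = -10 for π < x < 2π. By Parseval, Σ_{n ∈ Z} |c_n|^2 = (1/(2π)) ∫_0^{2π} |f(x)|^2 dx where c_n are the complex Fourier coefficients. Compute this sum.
Σ |c_n|^2 = 100

Parseval equates the L^2 energy of f (normalised by 1/(2π)) with the ℓ^2 sum of its Fourier coefficients: (1/(2π)) ∫_0^{2π} |f|^2 = Σ |c_n|^2.
Compute the left side: (1/(2π)) [∫_0^π 10^2 dx + ∫_π^{2π} (-10)^2 dx] = (1/(2π)) · (100π + 100π) = (100 + 100)/2 = 100.
So Σ_{n ∈ Z} |c_n|^2 = 100.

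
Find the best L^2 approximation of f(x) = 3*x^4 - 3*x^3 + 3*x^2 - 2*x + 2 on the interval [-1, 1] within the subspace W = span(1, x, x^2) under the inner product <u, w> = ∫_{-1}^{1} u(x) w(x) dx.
g(x) = 39*x^2/7 - 19*x/5 + 61/35

The best approximation g ∈ W is the orthogonal projection of f onto W. Writing g = a_0 + a_1 x + a_2 x^2, the coefficients solve the normal equations G · a = b where
  G_{ij} = <φ_i, φ_j> and b_i = <f, φ_i>, with φ_0 = 1, φ_1 = x, φ_2 = x^2.
G =
  [2, 0, 2/3]
  [0, 2/3, 0]
  [2/3, 0, 2/5],
b = (36/5, -38/15, 356/105).
Solving gives a_0 = 61/35, a_1 = -19/5, a_2 = 39/7, so
  g(x) = 39*x^2/7 - 19*x/5 + 61/35.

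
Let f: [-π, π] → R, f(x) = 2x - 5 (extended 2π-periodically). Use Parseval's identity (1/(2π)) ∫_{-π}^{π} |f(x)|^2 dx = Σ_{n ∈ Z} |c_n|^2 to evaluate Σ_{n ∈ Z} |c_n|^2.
Σ |c_n|^2 = 4π^2/3 + 25

Expand and integrate term by term over [-π, π]:
  ∫ (2x)^2 dx = 4·(2π^3/3); ∫ 2·2·(-5)·x dx = 0 (odd integrand); ∫ (-5)^2 dx = 25·2π.
So (1/(2π)) ∫_{-π}^{π} (2x - 5)^2 dx = 4π^2/3 + 25 = 4π^2/3 + 25.
Parseval ⇒ Σ |c_n|^2 = 4π^2/3 + 25.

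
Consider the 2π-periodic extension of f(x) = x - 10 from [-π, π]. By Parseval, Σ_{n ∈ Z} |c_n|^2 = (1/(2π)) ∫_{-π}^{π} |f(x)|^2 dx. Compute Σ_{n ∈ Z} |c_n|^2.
Σ |c_n|^2 = π^2/3 + 100

Expand and integrate term by term over [-π, π]:
  ∫ (x)^2 dx = 1·(2π^3/3); ∫ 2·1·(-10)·x dx = 0 (odd integrand); ∫ (-10)^2 dx = 100·2π.
So (1/(2π)) ∫_{-π}^{π} (x - 10)^2 dx = 1π^2/3 + 100 = π^2/3 + 100.
Parseval ⇒ Σ |c_n|^2 = π^2/3 + 100.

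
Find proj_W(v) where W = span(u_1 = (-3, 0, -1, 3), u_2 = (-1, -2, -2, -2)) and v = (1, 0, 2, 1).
proj_W(v) = (39/41, 45/41, 101/82, 57/82)

Set up U = [u_1 | ... | u_2] ∈ R^(4×2). The projector onto W = col(U) is P = U (U^T U)^(-1) U^T.
Compute U^T U =
  [19, -1]
  [-1, 13],
and U^T v = (-2, -7).
Solve U^T U · c = U^T v for the coefficients: c = (-11/82, -45/82). The projection is proj_W(v) = U c.
Check: (v - proj_W(v)) · u_1 = 0  (should be 0).
Check: (v - proj_W(v)) · u_2 = 0  (should be 0).
Result: proj_W(v) = (39/41, 45/41, 101/82, 57/82).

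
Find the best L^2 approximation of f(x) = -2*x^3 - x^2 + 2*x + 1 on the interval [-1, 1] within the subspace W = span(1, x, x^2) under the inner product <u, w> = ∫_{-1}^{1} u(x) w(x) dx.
g(x) = -x^2 + 4*x/5 + 1

The best approximation g ∈ W is the orthogonal projection of f onto W. Writing g = a_0 + a_1 x + a_2 x^2, the coefficients solve the normal equations G · a = b where
  G_{ij} = <φ_i, φ_j> and b_i = <f, φ_i>, with φ_0 = 1, φ_1 = x, φ_2 = x^2.
G =
  [2, 0, 2/3]
  [0, 2/3, 0]
  [2/3, 0, 2/5],
b = (4/3, 8/15, 4/15).
Solving gives a_0 = 1, a_1 = 4/5, a_2 = -1, so
  g(x) = -x^2 + 4*x/5 + 1.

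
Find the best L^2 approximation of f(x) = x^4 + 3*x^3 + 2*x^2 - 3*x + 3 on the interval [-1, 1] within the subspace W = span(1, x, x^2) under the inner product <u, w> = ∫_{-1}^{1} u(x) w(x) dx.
g(x) = 20*x^2/7 - 6*x/5 + 102/35

The best approximation g ∈ W is the orthogonal projection of f onto W. Writing g = a_0 + a_1 x + a_2 x^2, the coefficients solve the normal equations G · a = b where
  G_{ij} = <φ_i, φ_j> and b_i = <f, φ_i>, with φ_0 = 1, φ_1 = x, φ_2 = x^2.
G =
  [2, 0, 2/3]
  [0, 2/3, 0]
  [2/3, 0, 2/5],
b = (116/15, -4/5, 108/35).
Solving gives a_0 = 102/35, a_1 = -6/5, a_2 = 20/7, so
  g(x) = 20*x^2/7 - 6*x/5 + 102/35.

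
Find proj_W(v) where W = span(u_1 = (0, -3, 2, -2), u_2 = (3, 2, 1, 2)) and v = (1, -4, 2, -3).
proj_W(v) = (69/242, -463/121, 61/22, -301/121)

Set up U = [u_1 | ... | u_2] ∈ R^(4×2). The projector onto W = col(U) is P = U (U^T U)^(-1) U^T.
Compute U^T U =
  [17, -8]
  [-8, 18],
and U^T v = (22, -9).
Solve U^T U · c = U^T v for the coefficients: c = (162/121, 23/242). The projection is proj_W(v) = U c.
Check: (v - proj_W(v)) · u_1 = 0  (should be 0).
Check: (v - proj_W(v)) · u_2 = 0  (should be 0).
Result: proj_W(v) = (69/242, -463/121, 61/22, -301/121).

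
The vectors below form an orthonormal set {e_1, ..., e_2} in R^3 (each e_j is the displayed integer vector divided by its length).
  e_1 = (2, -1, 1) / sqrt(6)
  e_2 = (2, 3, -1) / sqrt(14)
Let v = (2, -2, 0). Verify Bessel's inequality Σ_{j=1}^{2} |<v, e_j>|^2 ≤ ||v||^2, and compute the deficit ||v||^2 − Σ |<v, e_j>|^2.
Σ |<v, e_j>|^2 = 44/7; ||v||^2 = 8; deficit = 12/7

Write each e_j = u_j / sqrt(<u_j, u_j>) where u_j is the displayed integer vector. Then <v, e_j> = <v, u_j> / sqrt(<u_j, u_j>), so |<v, e_j>|^2 = <v, u_j>^2 / <u_j, u_j>.
Coefficients: <v, e_1> = 6/sqrt(6), <v, e_2> = -2/sqrt(14).
Square and sum: Σ |<v, e_j>|^2 = 44/7.
Compute ||v||^2 = v·v = 8.
Deficit = 8 − 44/7 = 12/7 ≥ 0, confirming Bessel's inequality. (The deficit equals ||v − Σ <v,e_j> e_j||^2, the squared distance from v to span{e_j}.)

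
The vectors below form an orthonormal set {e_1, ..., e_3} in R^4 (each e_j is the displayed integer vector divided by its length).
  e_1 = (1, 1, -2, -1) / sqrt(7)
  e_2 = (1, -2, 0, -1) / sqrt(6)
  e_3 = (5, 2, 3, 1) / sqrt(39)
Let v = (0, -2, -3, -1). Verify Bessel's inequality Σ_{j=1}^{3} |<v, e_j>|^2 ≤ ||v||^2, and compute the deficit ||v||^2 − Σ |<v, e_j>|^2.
Σ |<v, e_j>|^2 = 2323/182; ||v||^2 = 14; deficit = 225/182

Write each e_j = u_j / sqrt(<u_j, u_j>) where u_j is the displayed integer vector. Then <v, e_j> = <v, u_j> / sqrt(<u_j, u_j>), so |<v, e_j>|^2 = <v, u_j>^2 / <u_j, u_j>.
Coefficients: <v, e_1> = 5/sqrt(7), <v, e_2> = 5/sqrt(6), <v, e_3> = -14/sqrt(39).
Square and sum: Σ |<v, e_j>|^2 = 2323/182.
Compute ||v||^2 = v·v = 14.
Deficit = 14 − 2323/182 = 225/182 ≥ 0, confirming Bessel's inequality. (The deficit equals ||v − Σ <v,e_j> e_j||^2, the squared distance from v to span{e_j}.)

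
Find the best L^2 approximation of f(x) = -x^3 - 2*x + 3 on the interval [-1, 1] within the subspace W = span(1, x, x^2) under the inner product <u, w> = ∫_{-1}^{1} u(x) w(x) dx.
g(x) = 3 - 13*x/5

The best approximation g ∈ W is the orthogonal projection of f onto W. Writing g = a_0 + a_1 x + a_2 x^2, the coefficients solve the normal equations G · a = b where
  G_{ij} = <φ_i, φ_j> and b_i = <f, φ_i>, with φ_0 = 1, φ_1 = x, φ_2 = x^2.
G =
  [2, 0, 2/3]
  [0, 2/3, 0]
  [2/3, 0, 2/5],
b = (6, -26/15, 2).
Solving gives a_0 = 3, a_1 = -13/5, a_2 = 0, so
  g(x) = 3 - 13*x/5.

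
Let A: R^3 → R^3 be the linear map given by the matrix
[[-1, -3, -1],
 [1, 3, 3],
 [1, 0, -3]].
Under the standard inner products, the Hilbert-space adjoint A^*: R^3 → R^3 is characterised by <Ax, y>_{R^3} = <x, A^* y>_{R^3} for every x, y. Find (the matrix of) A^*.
A^* = A^T =
[[-1, 1, 1],
 [-3, 3, 0],
 [-1, 3, -3]]

For real matrices with standard dot products, the defining identity <Ax, y> = <x, A^* y> gives (Ax)^T y = x^T (A^*) y, i.e. x^T A^T y = x^T (A^*) y. Since this holds for all x, y, we must have A^* = A^T. Therefore
A^* =
[[-1, 1, 1],
 [-3, 3, 0],
 [-1, 3, -3]].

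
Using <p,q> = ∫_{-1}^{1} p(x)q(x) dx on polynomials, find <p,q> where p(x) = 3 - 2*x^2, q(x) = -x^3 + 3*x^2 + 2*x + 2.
<p,q> = 194/15

Expand the product: p(x)·q(x) = 2*x^5 - 6*x^4 - 7*x^3 + 5*x^2 + 6*x + 6.
∫_{-1}^{1} of each monomial x^k gives [2/(k+1) if k even, 0 if k odd]. Integrating term-by-term (or equivalently evaluating the antiderivative F(x) = x^6/3 - 6*x^5/5 - 7*x^4/4 + 5*x^3/3 + 3*x^2 + 6*x at the endpoints):
  F(1) − F(−1) = 161/20 − (-293/60) = 194/15.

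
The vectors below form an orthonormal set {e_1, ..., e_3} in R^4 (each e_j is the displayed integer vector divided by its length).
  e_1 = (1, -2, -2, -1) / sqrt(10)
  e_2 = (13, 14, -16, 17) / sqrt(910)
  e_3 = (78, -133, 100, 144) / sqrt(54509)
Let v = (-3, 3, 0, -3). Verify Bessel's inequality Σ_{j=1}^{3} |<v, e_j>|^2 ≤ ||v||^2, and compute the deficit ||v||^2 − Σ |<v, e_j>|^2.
Σ |<v, e_j>|^2 = 14*2**(12/23)*3**(167/207)*5**(116/207)*7**(224/621)/9; ||v||^2 = 27; deficit = 36/599

Write each e_j = u_j / sqrt(<u_j, u_j>) where u_j is the displayed integer vector. Then <v, e_j> = <v, u_j> / sqrt(<u_j, u_j>), so |<v, e_j>|^2 = <v, u_j>^2 / <u_j, u_j>.
Coefficients: <v, e_1> = -6/sqrt(10), <v, e_2> = -48/sqrt(910), <v, e_3> = -1065/sqrt(54509).
Square and sum: Σ |<v, e_j>|^2 = 14*2**(12/23)*3**(167/207)*5**(116/207)*7**(224/621)/9.
Compute ||v||^2 = v·v = 27.
Deficit = 27 − 14*2**(12/23)*3**(167/207)*5**(116/207)*7**(224/621)/9 = 36/599 ≥ 0, confirming Bessel's inequality. (The deficit equals ||v − Σ <v,e_j> e_j||^2, the squared distance from v to span{e_j}.)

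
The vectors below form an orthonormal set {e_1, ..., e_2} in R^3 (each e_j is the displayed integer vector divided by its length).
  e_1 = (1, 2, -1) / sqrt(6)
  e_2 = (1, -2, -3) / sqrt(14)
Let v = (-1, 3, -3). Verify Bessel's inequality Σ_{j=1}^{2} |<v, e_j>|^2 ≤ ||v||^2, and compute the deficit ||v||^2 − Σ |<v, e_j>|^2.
Σ |<v, e_j>|^2 = 230/21; ||v||^2 = 19; deficit = 169/21

Write each e_j = u_j / sqrt(<u_j, u_j>) where u_j is the displayed integer vector. Then <v, e_j> = <v, u_j> / sqrt(<u_j, u_j>), so |<v, e_j>|^2 = <v, u_j>^2 / <u_j, u_j>.
Coefficients: <v, e_1> = 8/sqrt(6), <v, e_2> = 2/sqrt(14).
Square and sum: Σ |<v, e_j>|^2 = 230/21.
Compute ||v||^2 = v·v = 19.
Deficit = 19 − 230/21 = 169/21 ≥ 0, confirming Bessel's inequality. (The deficit equals ||v − Σ <v,e_j> e_j||^2, the squared distance from v to span{e_j}.)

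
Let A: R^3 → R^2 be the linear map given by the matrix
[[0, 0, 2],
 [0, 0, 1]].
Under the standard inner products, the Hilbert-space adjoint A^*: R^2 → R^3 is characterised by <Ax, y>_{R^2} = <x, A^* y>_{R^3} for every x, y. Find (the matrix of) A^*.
A^* = A^T =
[[0, 0],
 [0, 0],
 [2, 1]]

For real matrices with standard dot products, the defining identity <Ax, y> = <x, A^* y> gives (Ax)^T y = x^T (A^*) y, i.e. x^T A^T y = x^T (A^*) y. Since this holds for all x, y, we must have A^* = A^T. Therefore
A^* =
[[0, 0],
 [0, 0],
 [2, 1]].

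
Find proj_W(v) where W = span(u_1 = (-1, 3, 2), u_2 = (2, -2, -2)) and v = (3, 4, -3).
proj_W(v) = (25/6, 17/6, -2/3)

Set up U = [u_1 | ... | u_2] ∈ R^(3×2). The projector onto W = col(U) is P = U (U^T U)^(-1) U^T.
Compute U^T U =
  [14, -12]
  [-12, 12],
and U^T v = (3, 4).
Solve U^T U · c = U^T v for the coefficients: c = (7/2, 23/6). The projection is proj_W(v) = U c.
Check: (v - proj_W(v)) · u_1 = 0  (should be 0).
Check: (v - proj_W(v)) · u_2 = 0  (should be 0).
Result: proj_W(v) = (25/6, 17/6, -2/3).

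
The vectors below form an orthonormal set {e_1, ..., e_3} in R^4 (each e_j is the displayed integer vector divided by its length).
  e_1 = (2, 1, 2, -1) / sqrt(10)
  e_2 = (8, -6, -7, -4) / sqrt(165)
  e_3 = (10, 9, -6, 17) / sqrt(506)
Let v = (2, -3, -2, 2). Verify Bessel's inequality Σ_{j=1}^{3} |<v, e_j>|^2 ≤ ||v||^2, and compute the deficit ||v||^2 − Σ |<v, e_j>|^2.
Σ |<v, e_j>|^2 = 1049/69; ||v||^2 = 21; deficit = 400/69

Write each e_j = u_j / sqrt(<u_j, u_j>) where u_j is the displayed integer vector. Then <v, e_j> = <v, u_j> / sqrt(<u_j, u_j>), so |<v, e_j>|^2 = <v, u_j>^2 / <u_j, u_j>.
Coefficients: <v, e_1> = -5/sqrt(10), <v, e_2> = 40/sqrt(165), <v, e_3> = 39/sqrt(506).
Square and sum: Σ |<v, e_j>|^2 = 1049/69.
Compute ||v||^2 = v·v = 21.
Deficit = 21 − 1049/69 = 400/69 ≥ 0, confirming Bessel's inequality. (The deficit equals ||v − Σ <v,e_j> e_j||^2, the squared distance from v to span{e_j}.)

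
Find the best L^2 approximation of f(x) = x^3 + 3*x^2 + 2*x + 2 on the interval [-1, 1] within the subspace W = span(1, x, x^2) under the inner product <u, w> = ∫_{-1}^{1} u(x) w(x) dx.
g(x) = 3*x^2 + 13*x/5 + 2

The best approximation g ∈ W is the orthogonal projection of f onto W. Writing g = a_0 + a_1 x + a_2 x^2, the coefficients solve the normal equations G · a = b where
  G_{ij} = <φ_i, φ_j> and b_i = <f, φ_i>, with φ_0 = 1, φ_1 = x, φ_2 = x^2.
G =
  [2, 0, 2/3]
  [0, 2/3, 0]
  [2/3, 0, 2/5],
b = (6, 26/15, 38/15).
Solving gives a_0 = 2, a_1 = 13/5, a_2 = 3, so
  g(x) = 3*x^2 + 13*x/5 + 2.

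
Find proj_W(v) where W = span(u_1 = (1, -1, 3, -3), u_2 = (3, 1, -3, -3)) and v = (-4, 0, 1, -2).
proj_W(v) = (-103/139, -87/139, 261/139, 24/139)

Set up U = [u_1 | ... | u_2] ∈ R^(4×2). The projector onto W = col(U) is P = U (U^T U)^(-1) U^T.
Compute U^T U =
  [20, 2]
  [2, 28],
and U^T v = (5, -9).
Solve U^T U · c = U^T v for the coefficients: c = (79/278, -95/278). The projection is proj_W(v) = U c.
Check: (v - proj_W(v)) · u_1 = 0  (should be 0).
Check: (v - proj_W(v)) · u_2 = 0  (should be 0).
Result: proj_W(v) = (-103/139, -87/139, 261/139, 24/139).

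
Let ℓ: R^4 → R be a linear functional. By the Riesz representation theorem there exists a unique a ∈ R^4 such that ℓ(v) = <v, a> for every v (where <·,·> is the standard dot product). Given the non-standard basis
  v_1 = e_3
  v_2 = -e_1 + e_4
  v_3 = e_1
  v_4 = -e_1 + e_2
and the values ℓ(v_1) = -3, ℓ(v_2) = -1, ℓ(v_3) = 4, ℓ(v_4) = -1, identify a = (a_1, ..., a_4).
a = (4, 3, -3, 3)

Write a = (a_1, ..., a_4) in the standard basis. For each basis vector v_i, ℓ(v_i) = <v_i, a> is a linear equation in the a_j's. Collect the n equations into a matrix system V a = ℓ, where row i of V is v_i (expressed in the standard basis). Since V is invertible (lower-triangular with 1s on the diagonal, up to permutation), solve by back-substitution:
  V =
[[0, 0, 1, 0],
 [-1, 0, 0, 1],
 [1, 0, 0, 0],
 [-1, 1, 0, 0]]
  V a = (-3, -1, 4, -1)
Solving gives a = (4, 3, -3, 3).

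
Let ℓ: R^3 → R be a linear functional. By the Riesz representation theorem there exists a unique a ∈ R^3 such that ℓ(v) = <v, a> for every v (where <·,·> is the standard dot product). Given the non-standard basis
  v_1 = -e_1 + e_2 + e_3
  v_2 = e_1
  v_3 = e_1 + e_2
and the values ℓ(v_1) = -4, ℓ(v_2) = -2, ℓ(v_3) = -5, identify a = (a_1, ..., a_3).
a = (-2, -3, -3)

Write a = (a_1, ..., a_3) in the standard basis. For each basis vector v_i, ℓ(v_i) = <v_i, a> is a linear equation in the a_j's. Collect the n equations into a matrix system V a = ℓ, where row i of V is v_i (expressed in the standard basis). Since V is invertible (lower-triangular with 1s on the diagonal, up to permutation), solve by back-substitution:
  V =
[[-1, 1, 1],
 [1, 0, 0],
 [1, 1, 0]]
  V a = (-4, -2, -5)
Solving gives a = (-2, -3, -3).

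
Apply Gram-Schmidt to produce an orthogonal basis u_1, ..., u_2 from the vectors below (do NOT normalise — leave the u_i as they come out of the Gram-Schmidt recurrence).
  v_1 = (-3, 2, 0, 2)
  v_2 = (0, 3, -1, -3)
Orthogonal basis:
  u_1 = (-3, 2, 0, 2)
  u_2 = (0, 3, -1, -3)

Apply the Gram-Schmidt recurrence
  u_1 = v_1
  u_i = v_i − Σ_{j<i} ((v_i · u_j) / (u_j · u_j)) · u_j.

Step by step this gives:
  u_1 = (-3, 2, 0, 2)
  u_2 = (0, 3, -1, -3)

Orthogonality check:
  u_2 · u_1 = 0 (should be 0)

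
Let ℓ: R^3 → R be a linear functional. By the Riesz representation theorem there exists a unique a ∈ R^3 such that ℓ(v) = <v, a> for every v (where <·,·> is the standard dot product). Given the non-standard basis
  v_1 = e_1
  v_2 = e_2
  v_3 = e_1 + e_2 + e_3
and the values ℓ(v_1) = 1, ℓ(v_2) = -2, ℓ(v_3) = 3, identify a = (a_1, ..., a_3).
a = (1, -2, 4)

Write a = (a_1, ..., a_3) in the standard basis. For each basis vector v_i, ℓ(v_i) = <v_i, a> is a linear equation in the a_j's. Collect the n equations into a matrix system V a = ℓ, where row i of V is v_i (expressed in the standard basis). Since V is invertible (lower-triangular with 1s on the diagonal, up to permutation), solve by back-substitution:
  V =
[[1, 0, 0],
 [0, 1, 0],
 [1, 1, 1]]
  V a = (1, -2, 3)
Solving gives a = (1, -2, 4).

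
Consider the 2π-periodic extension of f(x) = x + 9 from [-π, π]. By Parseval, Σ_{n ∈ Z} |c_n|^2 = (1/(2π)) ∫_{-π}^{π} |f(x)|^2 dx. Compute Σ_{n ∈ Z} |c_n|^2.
Σ |c_n|^2 = π^2/3 + 81

Expand and integrate term by term over [-π, π]:
  ∫ (x)^2 dx = 1·(2π^3/3); ∫ 2·1·(9)·x dx = 0 (odd integrand); ∫ 9^2 dx = 81·2π.
So (1/(2π)) ∫_{-π}^{π} (x + 9)^2 dx = 1π^2/3 + 81 = π^2/3 + 81.
Parseval ⇒ Σ |c_n|^2 = π^2/3 + 81.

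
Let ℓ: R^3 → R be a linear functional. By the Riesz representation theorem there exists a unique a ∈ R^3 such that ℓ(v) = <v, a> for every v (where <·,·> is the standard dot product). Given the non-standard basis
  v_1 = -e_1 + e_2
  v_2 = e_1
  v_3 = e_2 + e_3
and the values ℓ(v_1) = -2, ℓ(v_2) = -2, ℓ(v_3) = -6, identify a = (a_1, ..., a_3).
a = (-2, -4, -2)

Write a = (a_1, ..., a_3) in the standard basis. For each basis vector v_i, ℓ(v_i) = <v_i, a> is a linear equation in the a_j's. Collect the n equations into a matrix system V a = ℓ, where row i of V is v_i (expressed in the standard basis). Since V is invertible (lower-triangular with 1s on the diagonal, up to permutation), solve by back-substitution:
  V =
[[-1, 1, 0],
 [1, 0, 0],
 [0, 1, 1]]
  V a = (-2, -2, -6)
Solving gives a = (-2, -4, -2).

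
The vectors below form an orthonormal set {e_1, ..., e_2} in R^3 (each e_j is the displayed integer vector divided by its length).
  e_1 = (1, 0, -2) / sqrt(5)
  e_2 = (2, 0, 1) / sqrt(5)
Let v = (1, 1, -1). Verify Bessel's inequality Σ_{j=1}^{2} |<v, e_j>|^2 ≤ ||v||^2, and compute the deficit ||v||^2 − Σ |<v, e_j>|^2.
Σ |<v, e_j>|^2 = 2; ||v||^2 = 3; deficit = 1

Write each e_j = u_j / sqrt(<u_j, u_j>) where u_j is the displayed integer vector. Then <v, e_j> = <v, u_j> / sqrt(<u_j, u_j>), so |<v, e_j>|^2 = <v, u_j>^2 / <u_j, u_j>.
Coefficients: <v, e_1> = 3/sqrt(5), <v, e_2> = 1/sqrt(5).
Square and sum: Σ |<v, e_j>|^2 = 2.
Compute ||v||^2 = v·v = 3.
Deficit = 3 − 2 = 1 ≥ 0, confirming Bessel's inequality. (The deficit equals ||v − Σ <v,e_j> e_j||^2, the squared distance from v to span{e_j}.)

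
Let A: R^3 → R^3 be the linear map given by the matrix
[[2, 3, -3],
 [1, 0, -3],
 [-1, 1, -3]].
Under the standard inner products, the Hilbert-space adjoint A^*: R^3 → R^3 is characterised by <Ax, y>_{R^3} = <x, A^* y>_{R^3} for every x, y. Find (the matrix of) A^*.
A^* = A^T =
[[2, 1, -1],
 [3, 0, 1],
 [-3, -3, -3]]

For real matrices with standard dot products, the defining identity <Ax, y> = <x, A^* y> gives (Ax)^T y = x^T (A^*) y, i.e. x^T A^T y = x^T (A^*) y. Since this holds for all x, y, we must have A^* = A^T. Therefore
A^* =
[[2, 1, -1],
 [3, 0, 1],
 [-3, -3, -3]].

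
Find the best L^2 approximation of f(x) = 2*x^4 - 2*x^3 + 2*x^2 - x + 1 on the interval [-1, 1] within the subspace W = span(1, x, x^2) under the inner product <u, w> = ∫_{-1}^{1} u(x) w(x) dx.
g(x) = 26*x^2/7 - 11*x/5 + 29/35

The best approximation g ∈ W is the orthogonal projection of f onto W. Writing g = a_0 + a_1 x + a_2 x^2, the coefficients solve the normal equations G · a = b where
  G_{ij} = <φ_i, φ_j> and b_i = <f, φ_i>, with φ_0 = 1, φ_1 = x, φ_2 = x^2.
G =
  [2, 0, 2/3]
  [0, 2/3, 0]
  [2/3, 0, 2/5],
b = (62/15, -22/15, 214/105).
Solving gives a_0 = 29/35, a_1 = -11/5, a_2 = 26/7, so
  g(x) = 26*x^2/7 - 11*x/5 + 29/35.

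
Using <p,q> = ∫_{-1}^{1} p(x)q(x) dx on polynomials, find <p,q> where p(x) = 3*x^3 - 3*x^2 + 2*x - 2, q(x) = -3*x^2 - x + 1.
<p,q> = -14/15

Expand the product: p(x)·q(x) = -9*x^5 + 6*x^4 + x^2 + 4*x - 2.
∫_{-1}^{1} of each monomial x^k gives [2/(k+1) if k even, 0 if k odd]. Integrating term-by-term (or equivalently evaluating the antiderivative F(x) = -3*x^6/2 + 6*x^5/5 + x^3/3 + 2*x^2 - 2*x at the endpoints):
  F(1) − F(−1) = 1/30 − (29/30) = -14/15.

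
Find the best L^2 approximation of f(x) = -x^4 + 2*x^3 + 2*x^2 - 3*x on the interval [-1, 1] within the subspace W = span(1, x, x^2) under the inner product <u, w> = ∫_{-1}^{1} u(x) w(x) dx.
g(x) = 8*x^2/7 - 9*x/5 + 3/35

The best approximation g ∈ W is the orthogonal projection of f onto W. Writing g = a_0 + a_1 x + a_2 x^2, the coefficients solve the normal equations G · a = b where
  G_{ij} = <φ_i, φ_j> and b_i = <f, φ_i>, with φ_0 = 1, φ_1 = x, φ_2 = x^2.
G =
  [2, 0, 2/3]
  [0, 2/3, 0]
  [2/3, 0, 2/5],
b = (14/15, -6/5, 18/35).
Solving gives a_0 = 3/35, a_1 = -9/5, a_2 = 8/7, so
  g(x) = 8*x^2/7 - 9*x/5 + 3/35.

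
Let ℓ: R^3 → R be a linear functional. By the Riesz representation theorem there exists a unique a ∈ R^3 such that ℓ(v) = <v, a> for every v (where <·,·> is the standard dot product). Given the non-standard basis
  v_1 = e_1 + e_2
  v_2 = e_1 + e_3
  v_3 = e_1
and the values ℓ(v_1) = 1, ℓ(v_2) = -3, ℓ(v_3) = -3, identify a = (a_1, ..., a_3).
a = (-3, 4, 0)

Write a = (a_1, ..., a_3) in the standard basis. For each basis vector v_i, ℓ(v_i) = <v_i, a> is a linear equation in the a_j's. Collect the n equations into a matrix system V a = ℓ, where row i of V is v_i (expressed in the standard basis). Since V is invertible (lower-triangular with 1s on the diagonal, up to permutation), solve by back-substitution:
  V =
[[1, 1, 0],
 [1, 0, 1],
 [1, 0, 0]]
  V a = (1, -3, -3)
Solving gives a = (-3, 4, 0).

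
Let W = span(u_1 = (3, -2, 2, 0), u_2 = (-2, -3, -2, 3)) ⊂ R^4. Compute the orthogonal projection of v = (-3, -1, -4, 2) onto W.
proj_W(v) = (-778/213, -397/426, -629/213, 331/142)

Set up U = [u_1 | ... | u_2] ∈ R^(4×2). The projector onto W = col(U) is P = U (U^T U)^(-1) U^T.
Compute U^T U =
  [17, -4]
  [-4, 26],
and U^T v = (-15, 23).
Solve U^T U · c = U^T v for the coefficients: c = (-149/213, 331/426). The projection is proj_W(v) = U c.
Check: (v - proj_W(v)) · u_1 = 0  (should be 0).
Check: (v - proj_W(v)) · u_2 = 0  (should be 0).
Result: proj_W(v) = (-778/213, -397/426, -629/213, 331/142).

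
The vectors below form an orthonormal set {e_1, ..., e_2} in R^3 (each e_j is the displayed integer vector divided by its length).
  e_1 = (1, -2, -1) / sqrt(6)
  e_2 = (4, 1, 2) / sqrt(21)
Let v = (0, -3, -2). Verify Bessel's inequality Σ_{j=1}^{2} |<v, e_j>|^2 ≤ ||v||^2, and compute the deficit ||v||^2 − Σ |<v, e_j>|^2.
Σ |<v, e_j>|^2 = 13; ||v||^2 = 13; deficit = 0

Write each e_j = u_j / sqrt(<u_j, u_j>) where u_j is the displayed integer vector. Then <v, e_j> = <v, u_j> / sqrt(<u_j, u_j>), so |<v, e_j>|^2 = <v, u_j>^2 / <u_j, u_j>.
Coefficients: <v, e_1> = 8/sqrt(6), <v, e_2> = -7/sqrt(21).
Square and sum: Σ |<v, e_j>|^2 = 13.
Compute ||v||^2 = v·v = 13.
Deficit = 13 − 13 = 0 ≥ 0, confirming Bessel's inequality. (The deficit equals ||v − Σ <v,e_j> e_j||^2, the squared distance from v to span{e_j}.)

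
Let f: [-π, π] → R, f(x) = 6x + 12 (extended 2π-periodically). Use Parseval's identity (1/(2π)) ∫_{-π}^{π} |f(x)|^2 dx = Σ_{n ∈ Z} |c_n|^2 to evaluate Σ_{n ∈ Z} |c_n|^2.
Σ |c_n|^2 = 12π^2 + 144

Expand and integrate term by term over [-π, π]:
  ∫ (6x)^2 dx = 36·(2π^3/3); ∫ 2·6·(12)·x dx = 0 (odd integrand); ∫ 12^2 dx = 144·2π.
So (1/(2π)) ∫_{-π}^{π} (6x + 12)^2 dx = 36π^2/3 + 144 = 12π^2 + 144.
Parseval ⇒ Σ |c_n|^2 = 12π^2 + 144.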